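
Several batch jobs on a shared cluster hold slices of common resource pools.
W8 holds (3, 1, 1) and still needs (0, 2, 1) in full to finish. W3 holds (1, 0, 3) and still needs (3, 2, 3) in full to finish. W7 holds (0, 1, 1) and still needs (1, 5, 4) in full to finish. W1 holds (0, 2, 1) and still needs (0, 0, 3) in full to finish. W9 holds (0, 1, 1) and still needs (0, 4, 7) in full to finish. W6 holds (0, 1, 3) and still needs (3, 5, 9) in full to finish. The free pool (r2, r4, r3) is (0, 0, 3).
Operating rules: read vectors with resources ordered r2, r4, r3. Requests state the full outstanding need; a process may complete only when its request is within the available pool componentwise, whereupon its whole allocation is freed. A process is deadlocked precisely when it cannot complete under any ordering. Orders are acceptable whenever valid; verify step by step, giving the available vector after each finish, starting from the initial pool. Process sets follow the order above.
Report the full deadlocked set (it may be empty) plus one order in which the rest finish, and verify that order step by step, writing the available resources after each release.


Deadlocked set: W7, W9 and W6.
Key observation: once W1, W8, W3 finish, the pool peaks at (4, 3, 8) — and every remaining process still needs more r4 than that.
The rest can finish in the order W1, W8, W3. Step-by-step check:
  pool = (0, 0, 3)
  run W1 (needs (0, 0, 3), free (0, 0, 3)); after release of (0, 2, 1) the pool is (0, 2, 4)
  run W8 (needs (0, 2, 1), free (0, 2, 4)); after release of (3, 1, 1) the pool is (3, 3, 5)
  run W3 (needs (3, 2, 3), free (3, 3, 5)); after release of (1, 0, 3) the pool is (4, 3, 8)
The stuck group stays short no matter what:
  W7 still needs (1, 5, 4) but only (4, 3, 8) is free — short on r4
  W9 still needs (0, 4, 7) but only (4, 3, 8) is free — short on r4
  W6 still needs (3, 5, 9) but only (4, 3, 8) is free — short on r4 and r3


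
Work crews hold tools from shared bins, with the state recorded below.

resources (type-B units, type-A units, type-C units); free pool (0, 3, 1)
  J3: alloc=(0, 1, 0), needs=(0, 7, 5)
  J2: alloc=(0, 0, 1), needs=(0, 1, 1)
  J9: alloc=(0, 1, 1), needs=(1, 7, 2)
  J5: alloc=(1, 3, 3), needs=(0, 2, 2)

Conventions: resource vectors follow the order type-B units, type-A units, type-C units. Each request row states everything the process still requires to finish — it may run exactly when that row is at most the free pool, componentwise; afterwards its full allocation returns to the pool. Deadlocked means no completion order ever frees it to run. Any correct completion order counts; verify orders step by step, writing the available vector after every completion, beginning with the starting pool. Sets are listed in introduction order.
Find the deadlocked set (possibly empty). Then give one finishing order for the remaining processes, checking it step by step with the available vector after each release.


Deadlocked set: J3 and J9.
Key observation: even finishing J2, J5 leaves just (1, 6, 5) free — too little type-A units for any of the remaining processes.
A valid finishing order for the others: J2, J5. Step-by-step check:
  pool = (0, 3, 1)
  J2: need (0, 1, 1) fits (0, 3, 1); releases (0, 0, 1), pool now (0, 3, 2)
  J5: need (0, 2, 2) fits (0, 3, 2); releases (1, 3, 3), pool now (1, 6, 5)
The stuck group stays short no matter what:
  J3 cannot run: need (0, 7, 5) vs free (1, 6, 5) (insufficient type-A units)
  J9 cannot run: need (1, 7, 2) vs free (1, 6, 5) (insufficient type-A units)


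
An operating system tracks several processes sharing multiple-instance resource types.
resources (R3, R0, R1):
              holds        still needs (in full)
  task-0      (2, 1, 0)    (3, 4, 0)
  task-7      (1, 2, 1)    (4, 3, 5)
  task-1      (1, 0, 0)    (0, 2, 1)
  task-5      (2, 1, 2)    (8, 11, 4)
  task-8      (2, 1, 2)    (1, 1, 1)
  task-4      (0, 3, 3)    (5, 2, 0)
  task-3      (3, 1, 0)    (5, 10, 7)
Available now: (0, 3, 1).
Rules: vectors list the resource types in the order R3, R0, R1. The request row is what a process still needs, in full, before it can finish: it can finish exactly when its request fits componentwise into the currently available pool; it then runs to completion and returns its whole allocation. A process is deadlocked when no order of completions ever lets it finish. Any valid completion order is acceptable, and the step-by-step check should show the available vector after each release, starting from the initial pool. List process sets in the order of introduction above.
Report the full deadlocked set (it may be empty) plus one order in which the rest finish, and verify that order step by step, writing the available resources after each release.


No process is deadlocked.
Key observation: there is always a runnable process — task-1 first — so the state unwinds completely.
A valid finishing order for the others: task-1, task-8, task-0, task-4, task-7, task-3, task-5. Step-by-step check:
  pool = (0, 3, 1)
  task-1 needs (0, 2, 1) <= (0, 3, 1) -> finishes; pool += (1, 0, 0) = (1, 3, 1)
  task-8 needs (1, 1, 1) <= (1, 3, 1) -> finishes; pool += (2, 1, 2) = (3, 4, 3)
  task-0 needs (3, 4, 0) <= (3, 4, 3) -> finishes; pool += (2, 1, 0) = (5, 5, 3)
  task-4 needs (5, 2, 0) <= (5, 5, 3) -> finishes; pool += (0, 3, 3) = (5, 8, 6)
  task-7 needs (4, 3, 5) <= (5, 8, 6) -> finishes; pool += (1, 2, 1) = (6, 10, 7)
  task-3 needs (5, 10, 7) <= (6, 10, 7) -> finishes; pool += (3, 1, 0) = (9, 11, 7)
  task-5 needs (8, 11, 4) <= (9, 11, 7) -> finishes; pool += (2, 1, 2) = (11, 12, 9)


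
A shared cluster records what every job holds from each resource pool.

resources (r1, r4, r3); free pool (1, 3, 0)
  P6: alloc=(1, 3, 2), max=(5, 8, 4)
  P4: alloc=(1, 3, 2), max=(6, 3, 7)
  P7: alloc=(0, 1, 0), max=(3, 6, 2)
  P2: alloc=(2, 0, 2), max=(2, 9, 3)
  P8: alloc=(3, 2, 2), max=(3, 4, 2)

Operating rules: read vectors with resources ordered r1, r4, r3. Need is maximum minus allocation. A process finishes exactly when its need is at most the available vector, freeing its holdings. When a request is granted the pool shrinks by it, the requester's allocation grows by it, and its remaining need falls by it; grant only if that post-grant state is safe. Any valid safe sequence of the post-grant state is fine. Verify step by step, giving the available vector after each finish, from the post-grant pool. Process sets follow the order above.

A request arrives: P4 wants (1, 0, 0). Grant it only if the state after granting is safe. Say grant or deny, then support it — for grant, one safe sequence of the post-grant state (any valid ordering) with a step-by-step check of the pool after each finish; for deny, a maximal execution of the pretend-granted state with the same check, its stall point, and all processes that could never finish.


DENY — the pretend-granted state is unsafe.
Key observation: after P8, P7 the pool peaks at (3, 6, 2), and each blocked process is short somewhere: P6 on r1; P4 on r1, r3; P2 on r4.
After a pretend grant, a maximal execution: P8, P7 — then nothing else fits. Check, step by step:
  pool = (0, 3, 0)
  P8: need (0, 2, 0) fits (0, 3, 0); releases (3, 2, 2), pool now (3, 5, 2)
  P7: need (3, 5, 2) fits (3, 5, 2); releases (0, 1, 0), pool now (3, 6, 2)
  P6 still needs (4, 5, 2) but only (3, 6, 2) is free — short on r1
  P4 still needs (4, 0, 5) but only (3, 6, 2) is free — short on r1 and r3
  P2 still needs (0, 9, 1) but only (3, 6, 2) is free — short on r4
Had the request been granted, P6, P4 and P2 could never finish.


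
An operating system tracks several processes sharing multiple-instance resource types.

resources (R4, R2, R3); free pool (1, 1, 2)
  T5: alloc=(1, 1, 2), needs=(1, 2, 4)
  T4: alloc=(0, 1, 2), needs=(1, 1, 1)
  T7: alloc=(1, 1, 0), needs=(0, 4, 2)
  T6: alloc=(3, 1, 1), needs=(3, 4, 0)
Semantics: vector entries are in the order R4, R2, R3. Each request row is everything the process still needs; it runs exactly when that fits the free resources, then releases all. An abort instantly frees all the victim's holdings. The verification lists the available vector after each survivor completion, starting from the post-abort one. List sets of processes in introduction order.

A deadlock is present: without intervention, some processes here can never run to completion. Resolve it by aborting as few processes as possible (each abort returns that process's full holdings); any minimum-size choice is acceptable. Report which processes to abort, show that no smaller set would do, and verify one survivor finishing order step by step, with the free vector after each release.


Minimum abort set: T6.
Key observation: before aborting T6, T7 was permanently blocked — no order could ever run it; afterwards it completes at step 3.
Why nothing smaller works: aborting no one leaves the state deadlocked as given.
One survivor order: T4, T5, T7. Check, step by step (post-abort pool first):
  pool = (4, 2, 3)
  T4 needs (1, 1, 1) <= (4, 2, 3) -> finishes; pool += (0, 1, 2) = (4, 3, 5)
  T5 needs (1, 2, 4) <= (4, 3, 5) -> finishes; pool += (1, 1, 2) = (5, 4, 7)
  T7 needs (0, 4, 2) <= (5, 4, 7) -> finishes; pool += (1, 1, 0) = (6, 5, 7)


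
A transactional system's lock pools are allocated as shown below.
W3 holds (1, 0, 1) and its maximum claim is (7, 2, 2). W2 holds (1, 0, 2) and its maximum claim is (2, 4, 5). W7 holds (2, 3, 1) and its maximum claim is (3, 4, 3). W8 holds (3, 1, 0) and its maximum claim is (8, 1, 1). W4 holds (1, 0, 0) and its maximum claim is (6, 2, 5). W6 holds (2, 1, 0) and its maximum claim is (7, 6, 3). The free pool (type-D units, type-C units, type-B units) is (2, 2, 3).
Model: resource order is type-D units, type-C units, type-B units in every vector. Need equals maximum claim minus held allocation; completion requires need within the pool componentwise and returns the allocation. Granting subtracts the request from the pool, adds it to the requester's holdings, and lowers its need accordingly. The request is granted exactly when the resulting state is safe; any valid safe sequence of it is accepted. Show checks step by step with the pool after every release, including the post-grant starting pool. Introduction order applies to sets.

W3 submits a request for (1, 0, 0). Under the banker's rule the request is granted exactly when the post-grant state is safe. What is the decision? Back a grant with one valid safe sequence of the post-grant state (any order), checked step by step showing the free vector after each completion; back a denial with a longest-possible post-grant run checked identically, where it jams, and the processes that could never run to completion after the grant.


DENY: after the grant no complete ordering would exist.
Key observation: after W7, W2 complete, (4, 5, 6) is the best the pool ever gets, yet each leftover process wants more type-D units.
Pretend the grant happened; the run W7, W2 goes as far as possible. Step-by-step check:
  pool = (1, 2, 3)
  W7: need (1, 1, 2) fits (1, 2, 3); releases (2, 3, 1), pool now (3, 5, 4)
  W2: need (1, 4, 3) fits (3, 5, 4); releases (1, 0, 2), pool now (4, 5, 6)
  blocked: W3 wants (5, 2, 1), pool (4, 5, 6) — not enough type-D units
  blocked: W8 wants (5, 0, 1), pool (4, 5, 6) — not enough type-D units
  blocked: W4 wants (5, 2, 5), pool (4, 5, 6) — not enough type-D units
  blocked: W6 wants (5, 5, 3), pool (4, 5, 6) — not enough type-D units
Post-grant, the permanently blocked set is W3, W8, W4 and W6.


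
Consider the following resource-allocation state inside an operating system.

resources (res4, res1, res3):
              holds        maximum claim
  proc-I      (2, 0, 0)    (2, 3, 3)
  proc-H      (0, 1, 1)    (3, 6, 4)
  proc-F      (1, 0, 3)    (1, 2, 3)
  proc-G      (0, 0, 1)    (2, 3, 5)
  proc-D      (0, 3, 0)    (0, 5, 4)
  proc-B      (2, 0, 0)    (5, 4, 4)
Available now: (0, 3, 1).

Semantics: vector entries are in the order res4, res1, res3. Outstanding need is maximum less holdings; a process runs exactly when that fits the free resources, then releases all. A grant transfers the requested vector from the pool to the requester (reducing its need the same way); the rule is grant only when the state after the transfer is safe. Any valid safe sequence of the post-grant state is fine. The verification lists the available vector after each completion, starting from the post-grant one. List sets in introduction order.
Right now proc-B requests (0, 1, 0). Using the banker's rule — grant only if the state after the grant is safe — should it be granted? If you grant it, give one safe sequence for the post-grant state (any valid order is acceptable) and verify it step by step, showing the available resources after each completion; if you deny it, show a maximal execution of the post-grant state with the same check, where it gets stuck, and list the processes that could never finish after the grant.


GRANT: granting preserves safety; a valid post-grant sequence is proc-F, proc-D, proc-I, proc-H, proc-G, proc-B.
Key observation: after the grant the pool drops to (0, 2, 1), which still lets proc-F finish first and unwind the rest.
Verifying the post-grant state step by step:
  pool = (0, 2, 1)
  run proc-F (needs (0, 2, 0), free (0, 2, 1)); after release of (1, 0, 3) the pool is (1, 2, 4)
  run proc-D (needs (0, 2, 4), free (1, 2, 4)); after release of (0, 3, 0) the pool is (1, 5, 4)
  run proc-I (needs (0, 3, 3), free (1, 5, 4)); after release of (2, 0, 0) the pool is (3, 5, 4)
  run proc-H (needs (3, 5, 3), free (3, 5, 4)); after release of (0, 1, 1) the pool is (3, 6, 5)
  run proc-G (needs (2, 3, 4), free (3, 6, 5)); after release of (0, 0, 1) the pool is (3, 6, 6)
  run proc-B (needs (3, 3, 4), free (3, 6, 6)); after release of (2, 1, 0) the pool is (5, 7, 6)


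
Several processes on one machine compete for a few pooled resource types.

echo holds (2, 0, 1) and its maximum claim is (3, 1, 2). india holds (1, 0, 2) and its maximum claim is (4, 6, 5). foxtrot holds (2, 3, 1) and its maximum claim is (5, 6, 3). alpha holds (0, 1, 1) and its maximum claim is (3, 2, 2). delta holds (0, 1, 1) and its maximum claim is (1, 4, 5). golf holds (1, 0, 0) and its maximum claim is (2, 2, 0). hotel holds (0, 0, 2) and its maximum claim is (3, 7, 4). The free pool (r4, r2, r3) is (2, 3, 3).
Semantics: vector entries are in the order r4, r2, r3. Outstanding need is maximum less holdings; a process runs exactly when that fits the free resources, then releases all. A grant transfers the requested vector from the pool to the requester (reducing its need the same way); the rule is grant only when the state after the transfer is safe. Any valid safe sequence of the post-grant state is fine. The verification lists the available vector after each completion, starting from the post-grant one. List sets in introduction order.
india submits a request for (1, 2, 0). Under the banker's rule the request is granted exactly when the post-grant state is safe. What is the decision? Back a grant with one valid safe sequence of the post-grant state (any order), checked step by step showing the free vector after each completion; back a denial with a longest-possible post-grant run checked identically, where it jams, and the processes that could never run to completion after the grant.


DENY — the pretend-granted state is unsafe.
Key observation: even finishing echo, alpha, golf leaves just (4, 2, 5) free — too little r2 for any of the remaining processes.
After a pretend grant, a maximal execution: echo, alpha, golf — then nothing else fits. Check, step by step:
  pool = (1, 1, 3)
  run echo (needs (1, 1, 1), free (1, 1, 3)); after release of (2, 0, 1) the pool is (3, 1, 4)
  run alpha (needs (3, 1, 1), free (3, 1, 4)); after release of (0, 1, 1) the pool is (3, 2, 5)
  run golf (needs (1, 2, 0), free (3, 2, 5)); after release of (1, 0, 0) the pool is (4, 2, 5)
  india cannot run: need (2, 4, 3) vs free (4, 2, 5) (insufficient r2)
  foxtrot cannot run: need (3, 3, 2) vs free (4, 2, 5) (insufficient r2)
  delta cannot run: need (1, 3, 4) vs free (4, 2, 5) (insufficient r2)
  hotel cannot run: need (3, 7, 2) vs free (4, 2, 5) (insufficient r2)
Had the request been granted, india, foxtrot, delta and hotel could never finish.


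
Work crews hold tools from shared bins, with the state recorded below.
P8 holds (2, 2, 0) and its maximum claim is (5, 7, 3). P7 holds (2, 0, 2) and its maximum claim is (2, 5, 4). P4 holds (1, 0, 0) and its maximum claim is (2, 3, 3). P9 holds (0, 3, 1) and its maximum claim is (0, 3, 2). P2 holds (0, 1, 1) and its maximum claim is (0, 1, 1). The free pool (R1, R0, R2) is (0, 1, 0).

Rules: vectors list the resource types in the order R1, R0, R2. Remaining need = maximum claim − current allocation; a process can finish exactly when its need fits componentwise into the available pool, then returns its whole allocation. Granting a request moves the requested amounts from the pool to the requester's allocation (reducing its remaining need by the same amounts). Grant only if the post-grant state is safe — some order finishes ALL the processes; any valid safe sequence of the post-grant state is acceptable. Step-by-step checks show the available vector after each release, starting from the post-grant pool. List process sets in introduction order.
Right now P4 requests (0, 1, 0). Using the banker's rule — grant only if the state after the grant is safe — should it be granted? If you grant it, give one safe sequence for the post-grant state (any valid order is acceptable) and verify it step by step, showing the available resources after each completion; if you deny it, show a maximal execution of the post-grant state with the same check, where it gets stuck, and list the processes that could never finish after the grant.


DENY. Granting would leave the state unsafe.
Key observation: after P2, P9 the pool peaks at (0, 4, 2), and each blocked process is short somewhere: P8 on R1, R0, R2; P7 on R0; P4 on R1, R2.
On the post-grant state, P2, P9 is a maximal run — nothing extends it. Step-by-step check:
  pool = (0, 0, 0)
  P2 needs (0, 0, 0) <= (0, 0, 0) -> finishes; pool += (0, 1, 1) = (0, 1, 1)
  P9 needs (0, 0, 1) <= (0, 1, 1) -> finishes; pool += (0, 3, 1) = (0, 4, 2)
  P8 cannot run: need (3, 5, 3) vs free (0, 4, 2) (insufficient R1, R0 and R2)
  P7 cannot run: need (0, 5, 2) vs free (0, 4, 2) (insufficient R0)
  P4 cannot run: need (1, 2, 3) vs free (0, 4, 2) (insufficient R1 and R2)
Processes that could never finish after the grant: P8, P7 and P4.


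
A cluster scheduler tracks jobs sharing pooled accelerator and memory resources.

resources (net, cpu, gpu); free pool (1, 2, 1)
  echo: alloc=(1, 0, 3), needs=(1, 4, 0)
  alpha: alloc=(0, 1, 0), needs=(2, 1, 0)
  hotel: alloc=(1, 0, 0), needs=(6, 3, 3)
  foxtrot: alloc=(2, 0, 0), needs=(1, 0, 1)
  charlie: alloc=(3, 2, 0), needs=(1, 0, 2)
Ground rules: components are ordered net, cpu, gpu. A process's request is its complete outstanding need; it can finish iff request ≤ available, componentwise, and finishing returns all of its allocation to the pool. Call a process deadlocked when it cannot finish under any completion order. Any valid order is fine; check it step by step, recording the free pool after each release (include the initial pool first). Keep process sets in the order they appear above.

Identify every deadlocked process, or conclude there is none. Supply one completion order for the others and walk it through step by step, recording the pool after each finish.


Deadlocked set: echo, hotel and charlie.
Key observation: after foxtrot, alpha the pool peaks at (3, 3, 1), and each blocked process is short somewhere: echo on cpu; hotel on net, gpu; charlie on gpu.
A valid finishing order for the others: foxtrot, alpha. Walking it through:
  pool = (1, 2, 1)
  run foxtrot (needs (1, 0, 1), free (1, 2, 1)); after release of (2, 0, 0) the pool is (3, 2, 1)
  run alpha (needs (2, 1, 0), free (3, 2, 1)); after release of (0, 1, 0) the pool is (3, 3, 1)
The stuck group stays short no matter what:
  echo still needs (1, 4, 0) but only (3, 3, 1) is free — short on cpu
  hotel still needs (6, 3, 3) but only (3, 3, 1) is free — short on net and gpu
  charlie still needs (1, 0, 2) but only (3, 3, 1) is free — short on gpu


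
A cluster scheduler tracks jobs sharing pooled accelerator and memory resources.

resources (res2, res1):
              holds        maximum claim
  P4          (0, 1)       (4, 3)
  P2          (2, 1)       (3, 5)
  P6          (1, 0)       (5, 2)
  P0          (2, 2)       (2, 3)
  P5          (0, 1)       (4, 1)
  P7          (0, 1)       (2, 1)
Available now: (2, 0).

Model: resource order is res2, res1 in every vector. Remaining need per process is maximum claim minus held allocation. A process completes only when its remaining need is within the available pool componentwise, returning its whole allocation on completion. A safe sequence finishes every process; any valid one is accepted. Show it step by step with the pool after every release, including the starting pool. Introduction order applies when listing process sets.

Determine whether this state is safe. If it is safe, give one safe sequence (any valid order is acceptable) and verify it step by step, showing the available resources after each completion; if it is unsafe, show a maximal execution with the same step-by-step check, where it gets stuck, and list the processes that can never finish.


SAFE. One safe sequence: P7, P0, P5, P6, P4, P2.
Key observation: the order's first zero-slack moment is P7 ((2, 0) needed, (2, 0) free — a requested resource with nothing to spare).
Step-by-step check:
  pool = (2, 0)
  run P7 (needs (2, 0), free (2, 0)); after release of (0, 1) the pool is (2, 1)
  run P0 (needs (0, 1), free (2, 1)); after release of (2, 2) the pool is (4, 3)
  run P5 (needs (4, 0), free (4, 3)); after release of (0, 1) the pool is (4, 4)
  run P6 (needs (4, 2), free (4, 4)); after release of (1, 0) the pool is (5, 4)
  run P4 (needs (4, 2), free (5, 4)); after release of (0, 1) the pool is (5, 5)
  run P2 (needs (1, 4), free (5, 5)); after release of (2, 1) the pool is (7, 6)


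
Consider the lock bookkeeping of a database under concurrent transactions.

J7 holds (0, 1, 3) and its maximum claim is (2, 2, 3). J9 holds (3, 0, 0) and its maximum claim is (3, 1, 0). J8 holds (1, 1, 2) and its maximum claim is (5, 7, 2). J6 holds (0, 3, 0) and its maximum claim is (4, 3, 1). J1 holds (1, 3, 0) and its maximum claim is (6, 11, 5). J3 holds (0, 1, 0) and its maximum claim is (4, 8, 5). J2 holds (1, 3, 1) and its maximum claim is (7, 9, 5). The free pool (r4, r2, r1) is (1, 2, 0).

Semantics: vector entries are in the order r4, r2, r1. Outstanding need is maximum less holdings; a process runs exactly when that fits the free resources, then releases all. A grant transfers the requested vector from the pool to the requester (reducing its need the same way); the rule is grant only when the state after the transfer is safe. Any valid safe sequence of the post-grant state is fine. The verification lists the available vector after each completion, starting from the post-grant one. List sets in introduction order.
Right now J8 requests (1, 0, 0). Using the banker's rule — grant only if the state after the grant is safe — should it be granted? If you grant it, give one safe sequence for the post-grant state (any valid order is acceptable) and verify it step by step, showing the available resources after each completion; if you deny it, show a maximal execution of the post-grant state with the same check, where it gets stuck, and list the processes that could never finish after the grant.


DENY: after the grant no complete ordering would exist.
Key observation: after J9, J7 the pool peaks at (3, 3, 3), and each blocked process is short somewhere: J8 on r2; J6 on r4; J1 on r4, r2, r1; J3 on r4, r2, r1; J2 on r4, r2, r1.
Pretend the grant happened; the run J9, J7 goes as far as possible. Step-by-step check:
  pool = (0, 2, 0)
  J9 needs (0, 1, 0) <= (0, 2, 0) -> finishes; pool += (3, 0, 0) = (3, 2, 0)
  J7 needs (2, 1, 0) <= (3, 2, 0) -> finishes; pool += (0, 1, 3) = (3, 3, 3)
  blocked: J8 wants (3, 6, 0), pool (3, 3, 3) — not enough r2
  blocked: J6 wants (4, 0, 1), pool (3, 3, 3) — not enough r4
  blocked: J1 wants (5, 8, 5), pool (3, 3, 3) — not enough r4, r2 and r1
  blocked: J3 wants (4, 7, 5), pool (3, 3, 3) — not enough r4, r2 and r1
  blocked: J2 wants (6, 6, 4), pool (3, 3, 3) — not enough r4, r2 and r1
Post-grant, the permanently blocked set is J8, J6, J1, J3 and J2.


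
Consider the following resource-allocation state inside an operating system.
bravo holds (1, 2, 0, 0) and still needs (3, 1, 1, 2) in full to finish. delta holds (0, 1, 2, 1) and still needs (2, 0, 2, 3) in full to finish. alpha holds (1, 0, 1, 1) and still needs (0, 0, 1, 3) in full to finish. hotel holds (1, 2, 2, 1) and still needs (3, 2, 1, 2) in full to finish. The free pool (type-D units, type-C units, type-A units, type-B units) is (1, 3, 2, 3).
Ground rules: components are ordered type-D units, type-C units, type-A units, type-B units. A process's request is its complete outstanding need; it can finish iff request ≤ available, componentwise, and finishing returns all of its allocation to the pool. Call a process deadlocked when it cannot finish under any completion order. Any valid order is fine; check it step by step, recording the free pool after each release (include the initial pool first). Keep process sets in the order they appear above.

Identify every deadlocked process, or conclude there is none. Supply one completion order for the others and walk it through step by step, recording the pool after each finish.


The deadlocked set is bravo and hotel.
Key observation: after alpha, delta complete, (2, 4, 5, 5) is the best the pool ever gets, yet each leftover process wants more type-D units.
The rest can finish in the order alpha, delta. Check, step by step:
  pool = (1, 3, 2, 3)
  alpha: need (0, 0, 1, 3) fits (1, 3, 2, 3); releases (1, 0, 1, 1), pool now (2, 3, 3, 4)
  delta: need (2, 0, 2, 3) fits (2, 3, 3, 4); releases (0, 1, 2, 1), pool now (2, 4, 5, 5)
None of the blocked processes ever fits:
  bravo cannot run: need (3, 1, 1, 2) vs free (2, 4, 5, 5) (insufficient type-D units)
  hotel cannot run: need (3, 2, 1, 2) vs free (2, 4, 5, 5) (insufficient type-D units)


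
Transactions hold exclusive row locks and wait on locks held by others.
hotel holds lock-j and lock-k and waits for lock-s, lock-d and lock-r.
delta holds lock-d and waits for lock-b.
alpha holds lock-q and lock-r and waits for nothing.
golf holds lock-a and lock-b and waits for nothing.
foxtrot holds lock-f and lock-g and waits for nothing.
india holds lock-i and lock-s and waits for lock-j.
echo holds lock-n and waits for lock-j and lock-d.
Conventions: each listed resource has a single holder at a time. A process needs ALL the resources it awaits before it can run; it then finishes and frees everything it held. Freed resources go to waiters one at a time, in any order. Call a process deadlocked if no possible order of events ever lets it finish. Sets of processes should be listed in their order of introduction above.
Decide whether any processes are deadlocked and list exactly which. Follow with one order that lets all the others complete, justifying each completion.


Deadlocked set: hotel, india and echo.
Key observation: the waits loop around hotel -> india -> hotel with no way out; echo waits into the deadlock from upstream.
A valid finishing order for the others: golf, alpha, foxtrot, delta.
Walking it through:
  run golf (it waits on nothing); releases lock-a and lock-b
  run alpha (it waits on nothing); releases lock-q and lock-r
  run foxtrot (it waits on nothing); releases lock-f and lock-g
  delta waits on lock-b — all released -> runs and releases lock-d


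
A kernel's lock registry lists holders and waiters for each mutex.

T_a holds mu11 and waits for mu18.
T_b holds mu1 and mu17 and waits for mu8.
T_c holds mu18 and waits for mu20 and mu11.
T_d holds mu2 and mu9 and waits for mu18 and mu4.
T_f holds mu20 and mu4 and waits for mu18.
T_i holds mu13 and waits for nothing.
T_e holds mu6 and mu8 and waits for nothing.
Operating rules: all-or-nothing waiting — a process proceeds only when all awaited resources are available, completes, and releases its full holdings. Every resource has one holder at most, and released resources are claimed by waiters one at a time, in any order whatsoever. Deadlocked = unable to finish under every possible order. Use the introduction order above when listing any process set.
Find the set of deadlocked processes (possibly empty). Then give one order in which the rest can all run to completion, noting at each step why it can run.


Deadlocked: T_a, T_c, T_d and T_f.
Key observation: the cycle T_a -> T_c -> T_a can never break — each member waits on the next; T_f is caught in further circular waits and T_d waits into the deadlock from upstream.
One completion order for the rest: T_i, T_e, T_b.
Step-by-step check:
  T_i waits on nothing -> runs at once and releases mu13
  T_e waits on nothing -> runs at once and releases mu6 and mu8
  T_b waits on mu8 — all released -> runs and releases mu1 and mu17


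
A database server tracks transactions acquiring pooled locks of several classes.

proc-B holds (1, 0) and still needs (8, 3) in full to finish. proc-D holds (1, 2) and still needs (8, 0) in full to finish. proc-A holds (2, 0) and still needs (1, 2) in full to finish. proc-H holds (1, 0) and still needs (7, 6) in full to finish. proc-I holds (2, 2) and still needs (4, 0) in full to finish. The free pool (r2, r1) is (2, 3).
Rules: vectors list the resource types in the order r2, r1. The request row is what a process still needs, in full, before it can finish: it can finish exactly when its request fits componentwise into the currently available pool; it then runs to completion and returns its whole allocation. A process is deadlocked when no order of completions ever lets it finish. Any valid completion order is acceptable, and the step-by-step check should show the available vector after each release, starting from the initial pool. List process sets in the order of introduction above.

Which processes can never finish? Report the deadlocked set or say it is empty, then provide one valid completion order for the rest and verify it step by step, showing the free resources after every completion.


The deadlocked set is proc-B, proc-D and proc-H.
Key observation: the pool after proc-A, proc-I is (6, 5); every surviving request exceeds it in r2, so progress ends there.
The rest can finish in the order proc-A, proc-I. Step-by-step check:
  pool = (2, 3)
  run proc-A (needs (1, 2), free (2, 3)); after release of (2, 0) the pool is (4, 3)
  run proc-I (needs (4, 0), free (4, 3)); after release of (2, 2) the pool is (6, 5)
None of the blocked processes ever fits:
  blocked: proc-B wants (8, 3), pool (6, 5) — not enough r2
  blocked: proc-D wants (8, 0), pool (6, 5) — not enough r2
  blocked: proc-H wants (7, 6), pool (6, 5) — not enough r2 and r1


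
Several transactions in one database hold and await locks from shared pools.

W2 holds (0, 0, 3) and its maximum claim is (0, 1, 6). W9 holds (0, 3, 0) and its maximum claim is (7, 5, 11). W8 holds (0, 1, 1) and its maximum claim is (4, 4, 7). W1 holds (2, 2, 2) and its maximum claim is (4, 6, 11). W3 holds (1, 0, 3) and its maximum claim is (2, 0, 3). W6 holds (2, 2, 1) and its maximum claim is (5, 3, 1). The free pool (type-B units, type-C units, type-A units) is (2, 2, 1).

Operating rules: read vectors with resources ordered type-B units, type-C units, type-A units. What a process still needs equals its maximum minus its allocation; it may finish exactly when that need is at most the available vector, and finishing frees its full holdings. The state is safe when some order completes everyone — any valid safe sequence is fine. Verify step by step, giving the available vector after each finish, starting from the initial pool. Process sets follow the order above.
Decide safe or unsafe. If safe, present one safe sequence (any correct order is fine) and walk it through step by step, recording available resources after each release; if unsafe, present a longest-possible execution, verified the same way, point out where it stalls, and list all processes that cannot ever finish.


SAFE, for example via the order W3, W2, W6, W8, W1, W9.
Key observation: the order's first zero-slack moment is W6 ((3, 1, 0) needed, (3, 2, 7) free — a requested resource with nothing to spare).
Check, step by step:
  pool = (2, 2, 1)
  W3 needs (1, 0, 0) <= (2, 2, 1) -> finishes; pool += (1, 0, 3) = (3, 2, 4)
  W2 needs (0, 1, 3) <= (3, 2, 4) -> finishes; pool += (0, 0, 3) = (3, 2, 7)
  W6 needs (3, 1, 0) <= (3, 2, 7) -> finishes; pool += (2, 2, 1) = (5, 4, 8)
  W8 needs (4, 3, 6) <= (5, 4, 8) -> finishes; pool += (0, 1, 1) = (5, 5, 9)
  W1 needs (2, 4, 9) <= (5, 5, 9) -> finishes; pool += (2, 2, 2) = (7, 7, 11)
  W9 needs (7, 2, 11) <= (7, 7, 11) -> finishes; pool += (0, 3, 0) = (7, 10, 11)


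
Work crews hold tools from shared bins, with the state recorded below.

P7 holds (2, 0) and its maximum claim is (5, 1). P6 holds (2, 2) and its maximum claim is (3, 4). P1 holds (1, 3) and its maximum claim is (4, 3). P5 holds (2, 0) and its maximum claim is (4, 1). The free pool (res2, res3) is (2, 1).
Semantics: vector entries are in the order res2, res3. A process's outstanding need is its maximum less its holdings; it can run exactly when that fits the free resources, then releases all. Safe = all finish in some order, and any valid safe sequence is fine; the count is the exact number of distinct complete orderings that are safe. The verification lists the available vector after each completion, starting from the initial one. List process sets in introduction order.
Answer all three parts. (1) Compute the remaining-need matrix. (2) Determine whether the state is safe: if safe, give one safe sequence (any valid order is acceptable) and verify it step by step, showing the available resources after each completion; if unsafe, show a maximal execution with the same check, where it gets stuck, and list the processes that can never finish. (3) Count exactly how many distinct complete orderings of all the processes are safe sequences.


(1) Outstanding need per process (order res2, res3):
  P7: (3, 1)
  P6: (1, 2)
  P1: (3, 0)
  P5: (2, 1)
(2) SAFE — a valid safe sequence is P5, P1, P6, P7.
Key observation: P5 marks the first exact bind of the order: its need (2, 1) fits the free (2, 1) with zero slack on a requested resource.
Walking it through:
  pool = (2, 1)
  P5: need (2, 1) fits (2, 1); releases (2, 0), pool now (4, 1)
  P1: need (3, 0) fits (4, 1); releases (1, 3), pool now (5, 4)
  P6: need (1, 2) fits (5, 4); releases (2, 2), pool now (7, 6)
  P7: need (3, 1) fits (7, 6); releases (2, 0), pool now (9, 6)
(3) Exactly 3 of the possible complete orderings are safe sequences.


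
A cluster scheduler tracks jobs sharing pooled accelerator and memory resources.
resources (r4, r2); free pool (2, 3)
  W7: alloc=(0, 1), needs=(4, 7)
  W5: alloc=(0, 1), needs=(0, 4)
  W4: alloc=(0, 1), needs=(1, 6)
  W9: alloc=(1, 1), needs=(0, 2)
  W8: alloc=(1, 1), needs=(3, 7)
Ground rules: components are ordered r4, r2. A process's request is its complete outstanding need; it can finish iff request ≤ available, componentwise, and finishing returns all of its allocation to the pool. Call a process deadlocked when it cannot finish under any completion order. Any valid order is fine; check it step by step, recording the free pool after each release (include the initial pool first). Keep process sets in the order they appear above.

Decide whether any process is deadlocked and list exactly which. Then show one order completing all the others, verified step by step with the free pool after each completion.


Deadlocked set: W7, W4 and W8.
Key observation: the pool after W9, W5 is (3, 5); every surviving request exceeds it in r2, so progress ends there.
A valid finishing order for the others: W9, W5. Verifying each step:
  pool = (2, 3)
  W9 needs (0, 2) <= (2, 3) -> finishes; pool += (1, 1) = (3, 4)
  W5 needs (0, 4) <= (3, 4) -> finishes; pool += (0, 1) = (3, 5)
None of the blocked processes ever fits:
  blocked: W7 wants (4, 7), pool (3, 5) — not enough r4 and r2
  blocked: W4 wants (1, 6), pool (3, 5) — not enough r2
  blocked: W8 wants (3, 7), pool (3, 5) — not enough r2


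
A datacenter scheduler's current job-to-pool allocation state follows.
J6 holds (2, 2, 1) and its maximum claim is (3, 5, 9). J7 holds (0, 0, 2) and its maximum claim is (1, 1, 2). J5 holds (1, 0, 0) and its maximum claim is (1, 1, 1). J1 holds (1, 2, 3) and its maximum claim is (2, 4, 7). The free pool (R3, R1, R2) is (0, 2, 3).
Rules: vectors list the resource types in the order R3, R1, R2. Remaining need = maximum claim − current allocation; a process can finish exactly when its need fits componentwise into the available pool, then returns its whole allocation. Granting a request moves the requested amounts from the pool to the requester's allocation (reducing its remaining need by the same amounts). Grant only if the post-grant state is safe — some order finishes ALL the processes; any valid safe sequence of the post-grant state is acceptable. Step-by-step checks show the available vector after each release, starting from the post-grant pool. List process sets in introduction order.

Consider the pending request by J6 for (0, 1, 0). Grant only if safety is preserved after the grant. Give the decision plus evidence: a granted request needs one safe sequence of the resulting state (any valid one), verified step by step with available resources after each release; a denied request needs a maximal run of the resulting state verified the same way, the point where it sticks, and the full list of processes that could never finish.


DENY: after the grant no complete ordering would exist.
Key observation: the pool after J5, J7 is (1, 1, 5); every surviving request exceeds it in R1, so progress ends there.
Pretend the grant happened; the run J5, J7 goes as far as possible. Walking it through:
  pool = (0, 1, 3)
  J5 needs (0, 1, 1) <= (0, 1, 3) -> finishes; pool += (1, 0, 0) = (1, 1, 3)
  J7 needs (1, 1, 0) <= (1, 1, 3) -> finishes; pool += (0, 0, 2) = (1, 1, 5)
  J6 cannot run: need (1, 2, 8) vs free (1, 1, 5) (insufficient R1 and R2)
  J1 cannot run: need (1, 2, 4) vs free (1, 1, 5) (insufficient R1)
Processes that could never finish after the grant: J6 and J1.


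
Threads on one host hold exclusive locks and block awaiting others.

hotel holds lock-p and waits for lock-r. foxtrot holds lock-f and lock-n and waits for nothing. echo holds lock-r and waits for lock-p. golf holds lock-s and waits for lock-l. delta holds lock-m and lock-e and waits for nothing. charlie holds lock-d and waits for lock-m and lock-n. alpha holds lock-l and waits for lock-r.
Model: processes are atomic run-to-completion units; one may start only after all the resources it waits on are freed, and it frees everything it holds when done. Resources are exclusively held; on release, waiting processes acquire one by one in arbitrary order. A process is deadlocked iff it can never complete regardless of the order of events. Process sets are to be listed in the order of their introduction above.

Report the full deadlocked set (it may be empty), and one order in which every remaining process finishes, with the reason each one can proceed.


Deadlocked: hotel, echo, golf and alpha.
Key observation: hotel -> echo -> hotel is a circular wait — nothing in it can go first; golf and alpha wait into the deadlock from upstream.
The rest can finish in the order foxtrot, delta, charlie.
Verifying each step:
  foxtrot: no waits; runs immediately, freeing lock-f and lock-n
  delta: no waits; runs immediately, freeing lock-m and lock-e
  charlie waits on lock-m and lock-n — all released -> runs and releases lock-d


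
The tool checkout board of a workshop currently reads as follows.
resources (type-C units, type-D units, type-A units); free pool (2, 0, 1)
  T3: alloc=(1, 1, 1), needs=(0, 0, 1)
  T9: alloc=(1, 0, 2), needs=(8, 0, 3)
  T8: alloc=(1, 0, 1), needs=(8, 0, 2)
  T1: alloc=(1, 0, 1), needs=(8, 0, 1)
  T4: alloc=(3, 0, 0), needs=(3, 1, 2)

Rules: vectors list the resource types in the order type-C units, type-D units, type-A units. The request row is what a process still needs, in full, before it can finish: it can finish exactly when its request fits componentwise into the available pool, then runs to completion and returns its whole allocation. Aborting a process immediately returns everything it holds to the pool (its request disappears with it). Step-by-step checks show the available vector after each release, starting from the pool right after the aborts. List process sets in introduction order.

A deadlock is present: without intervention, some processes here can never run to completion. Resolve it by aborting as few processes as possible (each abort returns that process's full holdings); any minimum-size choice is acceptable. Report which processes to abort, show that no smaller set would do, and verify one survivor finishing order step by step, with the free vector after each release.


Minimum abort set: T9 and T1.
Key observation: aborting T9 and T1 returns (2, 0, 3), and T8 — hopeless before — runs at step 3 with the returned capacity in the pool.
No one abort is enough; case by case: T3 alone leaves T9 blocked (short on type-C units and type-A units); T9 alone leaves T8 blocked (short on type-C units); T8 alone leaves T9 blocked (short on type-C units); T1 alone leaves T9 blocked (short on type-C units); T4 alone leaves T9 blocked (short on type-C units and type-A units).
One survivor order: T3, T4, T8. Walking it through (post-abort pool first):
  pool = (4, 0, 4)
  T3 needs (0, 0, 1) <= (4, 0, 4) -> finishes; pool += (1, 1, 1) = (5, 1, 5)
  T4 needs (3, 1, 2) <= (5, 1, 5) -> finishes; pool += (3, 0, 0) = (8, 1, 5)
  T8 needs (8, 0, 2) <= (8, 1, 5) -> finishes; pool += (1, 0, 1) = (9, 1, 6)
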